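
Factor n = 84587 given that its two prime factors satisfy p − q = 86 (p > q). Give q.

251

Since p = q + 86, we have 84587 = q(q + 86), so q² + 86q − 84587 = 0.
Discriminant: 86² + 4·84587 = 7396 + 338348 = 345744; √345744 = 588.
q = (−86 + 588)/2 = 251, and p = q + 86 = 337.
Check: 251 · 337 = 84587.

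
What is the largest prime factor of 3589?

97

3589 = 37 · 97
97 is prime.
So 3589 = 37 · 97; the largest prime factor is 97.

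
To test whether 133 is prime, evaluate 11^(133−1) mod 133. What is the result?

11^1 ≡ 11 (mod 133)
11^2 ≡ 11^2 = 121 ≡ 121 (mod 133)
11^4 ≡ 121^2 = 14641 ≡ 11 (mod 133)
11^8 ≡ 11^2 = 121 ≡ 121 (mod 133)
11^16 ≡ 121^2 = 14641 ≡ 11 (mod 133)
11^32 ≡ 11^2 = 121 ≡ 121 (mod 133)
11^64 ≡ 121^2 = 14641 ≡ 11 (mod 133)
11^128 ≡ 11^2 = 121 ≡ 121 (mod 133)
132 = 128 + 4 in binary powers of 2.
So 11^132 ≡ 121 · 11 ≡ 1 (mod 133).
Since the result is 1, base 11 gives no evidence that 133 is composite.

1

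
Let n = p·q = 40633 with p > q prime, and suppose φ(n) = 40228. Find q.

179

φ(n) = (p−1)(q−1) = n − (p+q) + 1, so p + q = 40633 − 40228 + 1 = 406.
p and q are the roots of t² − 406t + 40633 = 0.
Discriminant: 406² − 4·40633 = 164836 − 162532 = 2304; √2304 = 48.
q = (406 − 48)/2 = 179, p = (406 + 48)/2 = 227.
Check: 179 · 227 = 40633.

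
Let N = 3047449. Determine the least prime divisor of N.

3047449 is odd.
Digit sum 31, not divisible by 3.
Ends in 9: not divisible by 5.
7: 3047449 = 7·435349 + 6
11: 3047449 = 11·277040 + 9
13: 3047449 = 13·234419 + 2
17: 3047449 = 17·179261 + 12
19: 3047449 = 19·160392 + 1
23: 3047449 = 23·132497 + 18
29: 3047449 = 29·105084 + 13
31: 3047449 = 31·98304 + 25
37: 3047449 = 37·82363 + 18
41: 3047449 = 41·74328 + 1
43: 3047449 = 43·70870 + 39
47: 3047449 = 47·64839 + 16
53: 3047449 = 53·57499 + 2
59: 3047449 = 59·51651 + 40
61: 3047449 = 61·49958 + 11
67: 3047449 = 67·45484 + 21
71: 3047449 = 71·42921 + 58
73: 3047449 = 73·41745 + 64
79: 3047449 = 79·38575 + 24
83: 3047449 = 83·36716 + 21
89: 3047449 = 89·34241

89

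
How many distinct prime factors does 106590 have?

106590 = 2 · 53295
53295 = 3 · 17765
17765 = 5 · 3553
3553 = 11 · 323
323 = 17 · 19
106590 = 2 · 3 · 5 · 11 · 17 · 19, which has 6 distinct prime factors.

6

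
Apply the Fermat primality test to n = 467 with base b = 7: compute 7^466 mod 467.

1

7^1 ≡ 7 (mod 467)
7^2 ≡ 7^2 = 49 ≡ 49 (mod 467)
7^4 ≡ 49^2 = 2401 ≡ 66 (mod 467)
7^8 ≡ 66^2 = 4356 ≡ 153 (mod 467)
7^16 ≡ 153^2 = 23409 ≡ 59 (mod 467)
7^32 ≡ 59^2 = 3481 ≡ 212 (mod 467)
7^64 ≡ 212^2 = 44944 ≡ 112 (mod 467)
7^128 ≡ 112^2 = 12544 ≡ 402 (mod 467)
7^256 ≡ 402^2 = 161604 ≡ 22 (mod 467)
466 = 256 + 128 + 64 + 16 + 2 in binary powers of 2.
So 7^466 ≡ 22 · 402 · 112 · 59 · 49 ≡ 1 (mod 467).
Since the result is 1, base 7 gives no evidence that 467 is composite.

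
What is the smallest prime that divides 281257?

19

281257 is odd.
Digit sum 25, not divisible by 3.
Ends in 7: not divisible by 5.
7: 281257 = 7·40179 + 4
11: 281257 = 11·25568 + 9
13: 281257 = 13·21635 + 2
17: 281257 = 17·16544 + 9
19: 281257 = 19·14803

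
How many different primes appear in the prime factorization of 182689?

3

182689 = 13^2 · 1081
1081 = 23 · 47
182689 = 13^2 · 23 · 47, which has 3 distinct prime factors.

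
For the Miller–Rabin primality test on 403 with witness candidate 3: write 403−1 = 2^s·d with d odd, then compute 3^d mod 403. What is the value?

403 − 1 = 402 = 2^1 · 201, so d = 201.
3^1 ≡ 3 (mod 403)
3^2 ≡ 3^2 = 9 ≡ 9 (mod 403)
3^4 ≡ 9^2 = 81 ≡ 81 (mod 403)
3^8 ≡ 81^2 = 6561 ≡ 113 (mod 403)
3^16 ≡ 113^2 = 12769 ≡ 276 (mod 403)
3^32 ≡ 276^2 = 76176 ≡ 9 (mod 403)
3^64 ≡ 9^2 = 81 ≡ 81 (mod 403)
3^128 ≡ 81^2 = 6561 ≡ 113 (mod 403)
201 = 128 + 64 + 8 + 1 in binary powers of 2.
So 3^201 ≡ 113 · 81 · 113 · 3 ≡ 170 (mod 403).
Squaring chain: 170; never reaches −1, so base 3 is a Miller–Rabin witness that 403 is composite.

170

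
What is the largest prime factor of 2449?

79

2449 = 31 · 79
79 is prime.
So 2449 = 31 · 79; the largest prime factor is 79.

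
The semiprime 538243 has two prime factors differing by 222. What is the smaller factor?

631

Since p = q + 222, we have 538243 = q(q + 222), so q² + 222q − 538243 = 0.
Discriminant: 222² + 4·538243 = 49284 + 2152972 = 2202256; √2202256 = 1484.
q = (−222 + 1484)/2 = 631, and p = q + 222 = 853.
Check: 631 · 853 = 538243.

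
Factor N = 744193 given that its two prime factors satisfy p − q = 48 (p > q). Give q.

Since p = q + 48, we have 744193 = q(q + 48), so q² + 48q − 744193 = 0.
Discriminant: 48² + 4·744193 = 2304 + 2976772 = 2979076; √2979076 = 1726.
q = (−48 + 1726)/2 = 839, and p = q + 48 = 887.
Check: 839 · 887 = 744193.

839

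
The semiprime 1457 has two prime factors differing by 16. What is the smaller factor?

Since p = q + 16, we have 1457 = q(q + 16), so q² + 16q − 1457 = 0.
Discriminant: 16² + 4·1457 = 256 + 5828 = 6084; √6084 = 78.
q = (−16 + 78)/2 = 31, and p = q + 16 = 47.
Check: 31 · 47 = 1457.

31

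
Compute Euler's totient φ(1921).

1792

Factor: 1921 = 17 · 113.
φ(1921) = (17−1) · (113−1) = 16 · 112 = 1792.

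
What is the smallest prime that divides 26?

26 is even: 2 divides it.

2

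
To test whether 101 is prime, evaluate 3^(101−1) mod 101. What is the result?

1

3^1 ≡ 3 (mod 101)
3^2 ≡ 3^2 = 9 ≡ 9 (mod 101)
3^4 ≡ 9^2 = 81 ≡ 81 (mod 101)
3^8 ≡ 81^2 = 6561 ≡ 97 (mod 101)
3^16 ≡ 97^2 = 9409 ≡ 16 (mod 101)
3^32 ≡ 16^2 = 256 ≡ 54 (mod 101)
3^64 ≡ 54^2 = 2916 ≡ 88 (mod 101)
100 = 64 + 32 + 4 in binary powers of 2.
So 3^100 ≡ 88 · 54 · 81 ≡ 1 (mod 101).
Since the result is 1, base 3 gives no evidence that 101 is composite.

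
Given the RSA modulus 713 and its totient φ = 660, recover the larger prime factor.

φ(n) = (p−1)(q−1) = n − (p+q) + 1, so p + q = 713 − 660 + 1 = 54.
p and q are the roots of t² − 54t + 713 = 0.
Discriminant: 54² − 4·713 = 2916 − 2852 = 64; √64 = 8.
q = (54 − 8)/2 = 23, p = (54 + 8)/2 = 31.
Check: 23 · 31 = 713.

31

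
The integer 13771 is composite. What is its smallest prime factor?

13771 is odd.
Digit sum 19, not divisible by 3.
Ends in 1: not divisible by 5.
7: 13771 = 7·1967 + 2
11: 13771 = 11·1251 + 10
13: 13771 = 13·1059 + 4
17: 13771 = 17·810 + 1
19: 13771 = 19·724 + 15
23: 13771 = 23·598 + 17
29: 13771 = 29·474 + 25
31: 13771 = 31·444 + 7
37: 13771 = 37·372 + 7
41: 13771 = 41·335 + 36
43: 13771 = 43·320 + 11
47: 13771 = 47·293

47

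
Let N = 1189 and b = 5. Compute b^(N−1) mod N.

5^1 ≡ 5 (mod 1189)
5^2 ≡ 5^2 = 25 ≡ 25 (mod 1189)
5^4 ≡ 25^2 = 625 ≡ 625 (mod 1189)
5^8 ≡ 625^2 = 390625 ≡ 633 (mod 1189)
5^16 ≡ 633^2 = 400689 ≡ 1185 (mod 1189)
5^32 ≡ 1185^2 = 1404225 ≡ 16 (mod 1189)
5^64 ≡ 16^2 = 256 ≡ 256 (mod 1189)
5^128 ≡ 256^2 = 65536 ≡ 141 (mod 1189)
5^256 ≡ 141^2 = 19881 ≡ 857 (mod 1189)
5^512 ≡ 857^2 = 734449 ≡ 836 (mod 1189)
5^1024 ≡ 836^2 = 698896 ≡ 953 (mod 1189)
1188 = 1024 + 128 + 32 + 4 in binary powers of 2.
So 5^1188 ≡ 953 · 141 · 16 · 625 ≡ 674 (mod 1189).
Since 674 ≠ 1, base 5 is a Fermat witness: 1189 is composite.

674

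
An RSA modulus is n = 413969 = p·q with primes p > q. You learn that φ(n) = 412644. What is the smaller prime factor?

503

φ(n) = (p−1)(q−1) = n − (p+q) + 1, so p + q = 413969 − 412644 + 1 = 1326.
p and q are the roots of t² − 1326t + 413969 = 0.
Discriminant: 1326² − 4·413969 = 1758276 − 1655876 = 102400; √102400 = 320.
q = (1326 − 320)/2 = 503, p = (1326 + 320)/2 = 823.
Check: 503 · 823 = 413969.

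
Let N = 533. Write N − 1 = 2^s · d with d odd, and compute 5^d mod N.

533 − 1 = 532 = 2^2 · 133, so d = 133.
5^1 ≡ 5 (mod 533)
5^2 ≡ 5^2 = 25 ≡ 25 (mod 533)
5^4 ≡ 25^2 = 625 ≡ 92 (mod 533)
5^8 ≡ 92^2 = 8464 ≡ 469 (mod 533)
5^16 ≡ 469^2 = 219961 ≡ 365 (mod 533)
5^32 ≡ 365^2 = 133225 ≡ 508 (mod 533)
5^64 ≡ 508^2 = 258064 ≡ 92 (mod 533)
5^128 ≡ 92^2 = 8464 ≡ 469 (mod 533)
133 = 128 + 4 + 1 in binary powers of 2.
So 5^133 ≡ 469 · 92 · 5 ≡ 408 (mod 533).
Squaring chain: 408 → 168; never reaches −1, so base 5 is a Miller–Rabin witness that 533 is composite.

408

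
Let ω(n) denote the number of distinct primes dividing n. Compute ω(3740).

4

3740 = 2^2 · 935
935 = 5 · 187
187 = 11 · 17
3740 = 2^2 · 5 · 11 · 17, which has 4 distinct prime factors.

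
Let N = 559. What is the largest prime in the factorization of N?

559 = 13 · 43
43 is prime.
So 559 = 13 · 43; the largest prime factor is 43.

43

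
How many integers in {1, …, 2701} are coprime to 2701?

Factor: 2701 = 37 · 73.
φ(2701) = (37−1) · (73−1) = 36 · 72 = 2592.

2592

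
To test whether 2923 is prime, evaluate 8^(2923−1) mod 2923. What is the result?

8^1 ≡ 8 (mod 2923)
8^2 ≡ 8^2 = 64 ≡ 64 (mod 2923)
8^4 ≡ 64^2 = 4096 ≡ 1173 (mod 2923)
8^8 ≡ 1173^2 = 1375929 ≡ 2119 (mod 2923)
8^16 ≡ 2119^2 = 4490161 ≡ 433 (mod 2923)
8^32 ≡ 433^2 = 187489 ≡ 417 (mod 2923)
8^64 ≡ 417^2 = 173889 ≡ 1432 (mod 2923)
8^128 ≡ 1432^2 = 2050624 ≡ 1601 (mod 2923)
8^256 ≡ 1601^2 = 2563201 ≡ 2653 (mod 2923)
8^512 ≡ 2653^2 = 7038409 ≡ 2748 (mod 2923)
8^1024 ≡ 2748^2 = 7551504 ≡ 1395 (mod 2923)
8^2048 ≡ 1395^2 = 1946025 ≡ 2230 (mod 2923)
2922 = 2048 + 512 + 256 + 64 + 32 + 8 + 2 in binary powers of 2.
So 8^2922 ≡ 2230 · 2748 · 2653 · 1432 · 417 · 2119 · 64 ≡ 1553 (mod 2923).
Since 1553 ≠ 1, base 8 is a Fermat witness: 2923 is composite.

1553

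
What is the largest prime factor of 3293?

89

3293 = 37 · 89
89 is prime.
So 3293 = 37 · 89; the largest prime factor is 89.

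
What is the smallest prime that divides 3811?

3811 is odd.
Digit sum 13, not divisible by 3.
Ends in 1: not divisible by 5.
7: 3811 = 7·544 + 3
11: 3811 = 11·346 + 5
13: 3811 = 13·293 + 2
17: 3811 = 17·224 + 3
19: 3811 = 19·200 + 11
23: 3811 = 23·165 + 16
29: 3811 = 29·131 + 12
31: 3811 = 31·122 + 29
37: 3811 = 37·103

37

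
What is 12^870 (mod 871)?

12^1 ≡ 12 (mod 871)
12^2 ≡ 12^2 = 144 ≡ 144 (mod 871)
12^4 ≡ 144^2 = 20736 ≡ 703 (mod 871)
12^8 ≡ 703^2 = 494209 ≡ 352 (mod 871)
12^16 ≡ 352^2 = 123904 ≡ 222 (mod 871)
12^32 ≡ 222^2 = 49284 ≡ 508 (mod 871)
12^64 ≡ 508^2 = 258064 ≡ 248 (mod 871)
12^128 ≡ 248^2 = 61504 ≡ 534 (mod 871)
12^256 ≡ 534^2 = 285156 ≡ 339 (mod 871)
12^512 ≡ 339^2 = 114921 ≡ 820 (mod 871)
870 = 512 + 256 + 64 + 32 + 4 + 2 in binary powers of 2.
So 12^870 ≡ 820 · 339 · 248 · 508 · 703 · 144 ≡ 92 (mod 871).
Since 92 ≠ 1, base 12 is a Fermat witness: 871 is composite.

92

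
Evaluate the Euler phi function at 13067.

12816

Factor: 13067 = 73 · 179.
φ(13067) = (73−1) · (179−1) = 72 · 178 = 12816.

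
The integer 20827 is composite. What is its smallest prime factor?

20827 is odd.
Digit sum 19, not divisible by 3.
Ends in 7: not divisible by 5.
7: 20827 = 7·2975 + 2
11: 20827 = 11·1893 + 4
13: 20827 = 13·1602 + 1
17: 20827 = 17·1225 + 2
19: 20827 = 19·1096 + 3
23: 20827 = 23·905 + 12
29: 20827 = 29·718 + 5
31: 20827 = 31·671 + 26
37: 20827 = 37·562 + 33
41: 20827 = 41·507 + 40
43: 20827 = 43·484 + 15
47: 20827 = 47·443 + 6
53: 20827 = 53·392 + 51
59: 20827 = 59·353

59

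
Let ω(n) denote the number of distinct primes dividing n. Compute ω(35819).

3

35819 = 7^2 · 731
731 = 17 · 43
35819 = 7^2 · 17 · 43, which has 3 distinct prime factors.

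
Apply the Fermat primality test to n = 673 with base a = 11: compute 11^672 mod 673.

1

11^1 ≡ 11 (mod 673)
11^2 ≡ 11^2 = 121 ≡ 121 (mod 673)
11^4 ≡ 121^2 = 14641 ≡ 508 (mod 673)
11^8 ≡ 508^2 = 258064 ≡ 305 (mod 673)
11^16 ≡ 305^2 = 93025 ≡ 151 (mod 673)
11^32 ≡ 151^2 = 22801 ≡ 592 (mod 673)
11^64 ≡ 592^2 = 350464 ≡ 504 (mod 673)
11^128 ≡ 504^2 = 254016 ≡ 295 (mod 673)
11^256 ≡ 295^2 = 87025 ≡ 208 (mod 673)
11^512 ≡ 208^2 = 43264 ≡ 192 (mod 673)
672 = 512 + 128 + 32 in binary powers of 2.
So 11^672 ≡ 192 · 295 · 592 ≡ 1 (mod 673).
Since the result is 1, base 11 gives no evidence that 673 is composite.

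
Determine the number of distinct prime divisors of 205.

205 = 5 · 41
205 = 5 · 41, which has 2 distinct prime factors.

2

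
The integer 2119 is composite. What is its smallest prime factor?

2119 is odd.
Digit sum 13, not divisible by 3.
Ends in 9: not divisible by 5.
7: 2119 = 7·302 + 5
11: 2119 = 11·192 + 7
13: 2119 = 13·163

13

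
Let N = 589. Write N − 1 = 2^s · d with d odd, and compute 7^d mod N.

419

589 − 1 = 588 = 2^2 · 147, so d = 147.
7^1 ≡ 7 (mod 589)
7^2 ≡ 7^2 = 49 ≡ 49 (mod 589)
7^4 ≡ 49^2 = 2401 ≡ 45 (mod 589)
7^8 ≡ 45^2 = 2025 ≡ 258 (mod 589)
7^16 ≡ 258^2 = 66564 ≡ 7 (mod 589)
7^32 ≡ 7^2 = 49 ≡ 49 (mod 589)
7^64 ≡ 49^2 = 2401 ≡ 45 (mod 589)
7^128 ≡ 45^2 = 2025 ≡ 258 (mod 589)
147 = 128 + 16 + 2 + 1 in binary powers of 2.
So 7^147 ≡ 258 · 7 · 49 · 7 ≡ 419 (mod 589).
Squaring chain: 419 → 39; never reaches −1, so base 7 is a Miller–Rabin witness that 589 is composite.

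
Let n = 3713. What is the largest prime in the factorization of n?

79

3713 = 47 · 79
79 is prime.
So 3713 = 47 · 79; the largest prime factor is 79.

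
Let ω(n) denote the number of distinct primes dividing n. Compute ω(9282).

5

9282 = 2 · 4641
4641 = 3 · 1547
1547 = 7 · 221
221 = 13 · 17
9282 = 2 · 3 · 7 · 13 · 17, which has 5 distinct prime factors.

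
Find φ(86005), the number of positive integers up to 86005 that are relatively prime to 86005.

Factor: 86005 = 5 · 103 · 167.
φ(86005) = (5−1) · (103−1) · (167−1) = 4 · 102 · 166 = 67728.

67728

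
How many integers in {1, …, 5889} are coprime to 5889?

3600

Factor: 5889 = 3 · 13 · 151.
φ(5889) = (3−1) · (13−1) · (151−1) = 2 · 12 · 150 = 3600.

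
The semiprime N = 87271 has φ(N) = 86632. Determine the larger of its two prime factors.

443

φ(n) = (p−1)(q−1) = n − (p+q) + 1, so p + q = 87271 − 86632 + 1 = 640.
p and q are the roots of t² − 640t + 87271 = 0.
Discriminant: 640² − 4·87271 = 409600 − 349084 = 60516; √60516 = 246.
q = (640 − 246)/2 = 197, p = (640 + 246)/2 = 443.
Check: 197 · 443 = 87271.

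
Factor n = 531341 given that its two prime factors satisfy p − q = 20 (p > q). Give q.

Since p = q + 20, we have 531341 = q(q + 20), so q² + 20q − 531341 = 0.
Discriminant: 20² + 4·531341 = 400 + 2125364 = 2125764; √2125764 = 1458.
q = (−20 + 1458)/2 = 719, and p = q + 20 = 739.
Check: 719 · 739 = 531341.

719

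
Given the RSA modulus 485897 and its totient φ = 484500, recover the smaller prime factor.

647

φ(n) = (p−1)(q−1) = n − (p+q) + 1, so p + q = 485897 − 484500 + 1 = 1398.
p and q are the roots of t² − 1398t + 485897 = 0.
Discriminant: 1398² − 4·485897 = 1954404 − 1943588 = 10816; √10816 = 104.
q = (1398 − 104)/2 = 647, p = (1398 + 104)/2 = 751.
Check: 647 · 751 = 485897.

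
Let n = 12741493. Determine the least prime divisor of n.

73

12741493 is odd.
Digit sum 31, not divisible by 3.
Ends in 3: not divisible by 5.
7: 12741493 = 7·1820213 + 2
11: 12741493 = 11·1158317 + 6
13: 12741493 = 13·980114 + 11
17: 12741493 = 17·749499 + 10
19: 12741493 = 19·670604 + 17
23: 12741493 = 23·553977 + 22
29: 12741493 = 29·439361 + 24
31: 12741493 = 31·411015 + 28
37: 12741493 = 37·344364 + 25
41: 12741493 = 41·310768 + 5
43: 12741493 = 43·296313 + 34
47: 12741493 = 47·271095 + 28
53: 12741493 = 53·240405 + 28
59: 12741493 = 59·215957 + 30
61: 12741493 = 61·208876 + 57
67: 12741493 = 67·190171 + 36
71: 12741493 = 71·179457 + 46
73: 12741493 = 73·174541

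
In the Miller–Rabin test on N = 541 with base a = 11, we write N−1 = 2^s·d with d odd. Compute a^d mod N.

489

541 − 1 = 540 = 2^2 · 135, so d = 135.
11^1 ≡ 11 (mod 541)
11^2 ≡ 11^2 = 121 ≡ 121 (mod 541)
11^4 ≡ 121^2 = 14641 ≡ 34 (mod 541)
11^8 ≡ 34^2 = 1156 ≡ 74 (mod 541)
11^16 ≡ 74^2 = 5476 ≡ 66 (mod 541)
11^32 ≡ 66^2 = 4356 ≡ 28 (mod 541)
11^64 ≡ 28^2 = 784 ≡ 243 (mod 541)
11^128 ≡ 243^2 = 59049 ≡ 80 (mod 541)
135 = 128 + 4 + 2 + 1 in binary powers of 2.
So 11^135 ≡ 80 · 34 · 121 · 11 ≡ 489 (mod 541).
Squaring chain: 489 → 540; reaches −1, so base 11 does not prove 541 composite.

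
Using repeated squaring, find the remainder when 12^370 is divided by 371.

12^1 ≡ 12 (mod 371)
12^2 ≡ 12^2 = 144 ≡ 144 (mod 371)
12^4 ≡ 144^2 = 20736 ≡ 331 (mod 371)
12^8 ≡ 331^2 = 109561 ≡ 116 (mod 371)
12^16 ≡ 116^2 = 13456 ≡ 100 (mod 371)
12^32 ≡ 100^2 = 10000 ≡ 354 (mod 371)
12^64 ≡ 354^2 = 125316 ≡ 289 (mod 371)
12^128 ≡ 289^2 = 83521 ≡ 46 (mod 371)
12^256 ≡ 46^2 = 2116 ≡ 261 (mod 371)
370 = 256 + 64 + 32 + 16 + 2 in binary powers of 2.
So 12^370 ≡ 261 · 289 · 354 · 100 · 144 ≡ 282 (mod 371).
Since 282 ≠ 1, base 12 is a Fermat witness: 371 is composite.

282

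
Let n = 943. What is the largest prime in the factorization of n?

41

943 = 23 · 41
41 is prime.
So 943 = 23 · 41; the largest prime factor is 41.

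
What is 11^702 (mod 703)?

1

11^1 ≡ 11 (mod 703)
11^2 ≡ 11^2 = 121 ≡ 121 (mod 703)
11^4 ≡ 121^2 = 14641 ≡ 581 (mod 703)
11^8 ≡ 581^2 = 337561 ≡ 121 (mod 703)
11^16 ≡ 121^2 = 14641 ≡ 581 (mod 703)
11^32 ≡ 581^2 = 337561 ≡ 121 (mod 703)
11^64 ≡ 121^2 = 14641 ≡ 581 (mod 703)
11^128 ≡ 581^2 = 337561 ≡ 121 (mod 703)
11^256 ≡ 121^2 = 14641 ≡ 581 (mod 703)
11^512 ≡ 581^2 = 337561 ≡ 121 (mod 703)
702 = 512 + 128 + 32 + 16 + 8 + 4 + 2 in binary powers of 2.
So 11^702 ≡ 121 · 121 · 121 · 581 · 121 · 581 · 121 ≡ 1 (mod 703).
Since the result is 1, base 11 gives no evidence that 703 is composite.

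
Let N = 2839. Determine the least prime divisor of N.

17

2839 is odd.
Digit sum 22, not divisible by 3.
Ends in 9: not divisible by 5.
7: 2839 = 7·405 + 4
11: 2839 = 11·258 + 1
13: 2839 = 13·218 + 5
17: 2839 = 17·167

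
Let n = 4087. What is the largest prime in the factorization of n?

67

4087 = 61 · 67
67 is prime.
So 4087 = 61 · 67; the largest prime factor is 67.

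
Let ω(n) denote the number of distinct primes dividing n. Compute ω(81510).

6

81510 = 2 · 40755
40755 = 3 · 13585
13585 = 5 · 2717
2717 = 11 · 247
247 = 13 · 19
81510 = 2 · 3 · 5 · 11 · 13 · 19, which has 6 distinct prime factors.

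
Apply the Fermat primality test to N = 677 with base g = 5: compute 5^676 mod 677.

1

5^1 ≡ 5 (mod 677)
5^2 ≡ 5^2 = 25 ≡ 25 (mod 677)
5^4 ≡ 25^2 = 625 ≡ 625 (mod 677)
5^8 ≡ 625^2 = 390625 ≡ 673 (mod 677)
5^16 ≡ 673^2 = 452929 ≡ 16 (mod 677)
5^32 ≡ 16^2 = 256 ≡ 256 (mod 677)
5^64 ≡ 256^2 = 65536 ≡ 544 (mod 677)
5^128 ≡ 544^2 = 295936 ≡ 87 (mod 677)
5^256 ≡ 87^2 = 7569 ≡ 122 (mod 677)
5^512 ≡ 122^2 = 14884 ≡ 667 (mod 677)
676 = 512 + 128 + 32 + 4 in binary powers of 2.
So 5^676 ≡ 667 · 87 · 256 · 625 ≡ 1 (mod 677).
Since the result is 1, base 5 gives no evidence that 677 is composite.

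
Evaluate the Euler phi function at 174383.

Factor: 174383 = 11 · 83 · 191.
φ(174383) = (11−1) · (83−1) · (191−1) = 10 · 82 · 190 = 155800.

155800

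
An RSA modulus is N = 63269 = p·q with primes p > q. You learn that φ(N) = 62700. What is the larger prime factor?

φ(n) = (p−1)(q−1) = n − (p+q) + 1, so p + q = 63269 − 62700 + 1 = 570.
p and q are the roots of t² − 570t + 63269 = 0.
Discriminant: 570² − 4·63269 = 324900 − 253076 = 71824; √71824 = 268.
q = (570 − 268)/2 = 151, p = (570 + 268)/2 = 419.
Check: 151 · 419 = 63269.

419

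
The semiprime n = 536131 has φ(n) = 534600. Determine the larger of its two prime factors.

φ(n) = (p−1)(q−1) = n − (p+q) + 1, so p + q = 536131 − 534600 + 1 = 1532.
p and q are the roots of t² − 1532t + 536131 = 0.
Discriminant: 1532² − 4·536131 = 2347024 − 2144524 = 202500; √202500 = 450.
q = (1532 − 450)/2 = 541, p = (1532 + 450)/2 = 991.
Check: 541 · 991 = 536131.

991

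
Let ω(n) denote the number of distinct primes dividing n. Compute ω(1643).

2

1643 = 31 · 53
1643 = 31 · 53, which has 2 distinct prime factors.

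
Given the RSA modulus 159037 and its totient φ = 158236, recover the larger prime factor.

φ(n) = (p−1)(q−1) = n − (p+q) + 1, so p + q = 159037 − 158236 + 1 = 802.
p and q are the roots of t² − 802t + 159037 = 0.
Discriminant: 802² − 4·159037 = 643204 − 636148 = 7056; √7056 = 84.
q = (802 − 84)/2 = 359, p = (802 + 84)/2 = 443.
Check: 359 · 443 = 159037.

443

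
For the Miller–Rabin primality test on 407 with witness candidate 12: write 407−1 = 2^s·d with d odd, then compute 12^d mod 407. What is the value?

155

407 − 1 = 406 = 2^1 · 203, so d = 203.
12^1 ≡ 12 (mod 407)
12^2 ≡ 12^2 = 144 ≡ 144 (mod 407)
12^4 ≡ 144^2 = 20736 ≡ 386 (mod 407)
12^8 ≡ 386^2 = 148996 ≡ 34 (mod 407)
12^16 ≡ 34^2 = 1156 ≡ 342 (mod 407)
12^32 ≡ 342^2 = 116964 ≡ 155 (mod 407)
12^64 ≡ 155^2 = 24025 ≡ 12 (mod 407)
12^128 ≡ 12^2 = 144 ≡ 144 (mod 407)
203 = 128 + 64 + 8 + 2 + 1 in binary powers of 2.
So 12^203 ≡ 144 · 12 · 34 · 144 · 12 ≡ 155 (mod 407).
Squaring chain: 155; never reaches −1, so base 12 is a Miller–Rabin witness that 407 is composite.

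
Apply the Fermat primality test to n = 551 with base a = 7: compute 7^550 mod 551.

197

7^1 ≡ 7 (mod 551)
7^2 ≡ 7^2 = 49 ≡ 49 (mod 551)
7^4 ≡ 49^2 = 2401 ≡ 197 (mod 551)
7^8 ≡ 197^2 = 38809 ≡ 239 (mod 551)
7^16 ≡ 239^2 = 57121 ≡ 368 (mod 551)
7^32 ≡ 368^2 = 135424 ≡ 429 (mod 551)
7^64 ≡ 429^2 = 184041 ≡ 7 (mod 551)
7^128 ≡ 7^2 = 49 ≡ 49 (mod 551)
7^256 ≡ 49^2 = 2401 ≡ 197 (mod 551)
7^512 ≡ 197^2 = 38809 ≡ 239 (mod 551)
550 = 512 + 32 + 4 + 2 in binary powers of 2.
So 7^550 ≡ 239 · 429 · 197 · 49 ≡ 197 (mod 551).
Since 197 ≠ 1, base 7 is a Fermat witness: 551 is composite.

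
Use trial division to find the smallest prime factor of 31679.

31679 is odd.
Digit sum 26, not divisible by 3.
Ends in 9: not divisible by 5.
7: 31679 = 7·4525 + 4
11: 31679 = 11·2879 + 10
13: 31679 = 13·2436 + 11
17: 31679 = 17·1863 + 8
19: 31679 = 19·1667 + 6
23: 31679 = 23·1377 + 8
29: 31679 = 29·1092 + 11
31: 31679 = 31·1021 + 28
37: 31679 = 37·856 + 7
41: 31679 = 41·772 + 27
43: 31679 = 43·736 + 31
47: 31679 = 47·674 + 1
53: 31679 = 53·597 + 38
59: 31679 = 59·536 + 55
61: 31679 = 61·519 + 20
67: 31679 = 67·472 + 55
71: 31679 = 71·446 + 13
73: 31679 = 73·433 + 70
79: 31679 = 79·401

79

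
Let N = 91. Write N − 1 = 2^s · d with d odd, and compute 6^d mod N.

91 − 1 = 90 = 2^1 · 45, so d = 45.
6^1 ≡ 6 (mod 91)
6^2 ≡ 6^2 = 36 ≡ 36 (mod 91)
6^4 ≡ 36^2 = 1296 ≡ 22 (mod 91)
6^8 ≡ 22^2 = 484 ≡ 29 (mod 91)
6^16 ≡ 29^2 = 841 ≡ 22 (mod 91)
6^32 ≡ 22^2 = 484 ≡ 29 (mod 91)
45 = 32 + 8 + 4 + 1 in binary powers of 2.
So 6^45 ≡ 29 · 29 · 22 · 6 ≡ 83 (mod 91).
Squaring chain: 83; never reaches −1, so base 6 is a Miller–Rabin witness that 91 is composite.

83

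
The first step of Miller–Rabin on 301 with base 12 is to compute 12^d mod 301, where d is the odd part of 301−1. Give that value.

301 − 1 = 300 = 2^2 · 75, so d = 75.
12^1 ≡ 12 (mod 301)
12^2 ≡ 12^2 = 144 ≡ 144 (mod 301)
12^4 ≡ 144^2 = 20736 ≡ 268 (mod 301)
12^8 ≡ 268^2 = 71824 ≡ 186 (mod 301)
12^16 ≡ 186^2 = 34596 ≡ 282 (mod 301)
12^32 ≡ 282^2 = 79524 ≡ 60 (mod 301)
12^64 ≡ 60^2 = 3600 ≡ 289 (mod 301)
75 = 64 + 8 + 2 + 1 in binary powers of 2.
So 12^75 ≡ 289 · 186 · 144 · 12 ≡ 118 (mod 301).
Squaring chain: 118 → 78; never reaches −1, so base 12 is a Miller–Rabin witness that 301 is composite.

118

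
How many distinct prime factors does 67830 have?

6

67830 = 2 · 33915
33915 = 3 · 11305
11305 = 5 · 2261
2261 = 7 · 323
323 = 17 · 19
67830 = 2 · 3 · 5 · 7 · 17 · 19, which has 6 distinct prime factors.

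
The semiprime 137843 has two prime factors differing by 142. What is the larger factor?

Since p = q + 142, we have 137843 = q(q + 142), so q² + 142q − 137843 = 0.
Discriminant: 142² + 4·137843 = 20164 + 551372 = 571536; √571536 = 756.
q = (−142 + 756)/2 = 307, and p = q + 142 = 449.
Check: 307 · 449 = 137843.

449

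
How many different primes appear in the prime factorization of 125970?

125970 = 2 · 62985
62985 = 3 · 20995
20995 = 5 · 4199
4199 = 13 · 323
323 = 17 · 19
125970 = 2 · 3 · 5 · 13 · 17 · 19, which has 6 distinct prime factors.

6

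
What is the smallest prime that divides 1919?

1919 is odd.
Digit sum 20, not divisible by 3.
Ends in 9: not divisible by 5.
7: 1919 = 7·274 + 1
11: 1919 = 11·174 + 5
13: 1919 = 13·147 + 8
17: 1919 = 17·112 + 15
19: 1919 = 19·101

19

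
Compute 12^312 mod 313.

1

12^1 ≡ 12 (mod 313)
12^2 ≡ 12^2 = 144 ≡ 144 (mod 313)
12^4 ≡ 144^2 = 20736 ≡ 78 (mod 313)
12^8 ≡ 78^2 = 6084 ≡ 137 (mod 313)
12^16 ≡ 137^2 = 18769 ≡ 302 (mod 313)
12^32 ≡ 302^2 = 91204 ≡ 121 (mod 313)
12^64 ≡ 121^2 = 14641 ≡ 243 (mod 313)
12^128 ≡ 243^2 = 59049 ≡ 205 (mod 313)
12^256 ≡ 205^2 = 42025 ≡ 83 (mod 313)
312 = 256 + 32 + 16 + 8 in binary powers of 2.
So 12^312 ≡ 83 · 121 · 302 · 137 ≡ 1 (mod 313).
Since the result is 1, base 12 gives no evidence that 313 is composite.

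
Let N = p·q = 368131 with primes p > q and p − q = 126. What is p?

673

Since p = q + 126, we have 368131 = q(q + 126), so q² + 126q − 368131 = 0.
Discriminant: 126² + 4·368131 = 15876 + 1472524 = 1488400; √1488400 = 1220.
q = (−126 + 1220)/2 = 547, and p = q + 126 = 673.
Check: 547 · 673 = 368131.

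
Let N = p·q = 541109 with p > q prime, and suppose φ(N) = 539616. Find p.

877

φ(n) = (p−1)(q−1) = n − (p+q) + 1, so p + q = 541109 − 539616 + 1 = 1494.
p and q are the roots of t² − 1494t + 541109 = 0.
Discriminant: 1494² − 4·541109 = 2232036 − 2164436 = 67600; √67600 = 260.
q = (1494 − 260)/2 = 617, p = (1494 + 260)/2 = 877.
Check: 617 · 877 = 541109.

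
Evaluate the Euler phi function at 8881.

Factor: 8881 = 83 · 107.
φ(8881) = (83−1) · (107−1) = 82 · 106 = 8692.

8692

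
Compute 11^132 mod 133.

11^1 ≡ 11 (mod 133)
11^2 ≡ 11^2 = 121 ≡ 121 (mod 133)
11^4 ≡ 121^2 = 14641 ≡ 11 (mod 133)
11^8 ≡ 11^2 = 121 ≡ 121 (mod 133)
11^16 ≡ 121^2 = 14641 ≡ 11 (mod 133)
11^32 ≡ 11^2 = 121 ≡ 121 (mod 133)
11^64 ≡ 121^2 = 14641 ≡ 11 (mod 133)
11^128 ≡ 11^2 = 121 ≡ 121 (mod 133)
132 = 128 + 4 in binary powers of 2.
So 11^132 ≡ 121 · 11 ≡ 1 (mod 133).
Since the result is 1, base 11 gives no evidence that 133 is composite.

1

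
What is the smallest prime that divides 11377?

31

11377 is odd.
Digit sum 19, not divisible by 3.
Ends in 7: not divisible by 5.
7: 11377 = 7·1625 + 2
11: 11377 = 11·1034 + 3
13: 11377 = 13·875 + 2
17: 11377 = 17·669 + 4
19: 11377 = 19·598 + 15
23: 11377 = 23·494 + 15
29: 11377 = 29·392 + 9
31: 11377 = 31·367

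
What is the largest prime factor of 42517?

42517 = 17 · 2501
2501 = 41 · 61
61 is prime.
So 42517 = 17 · 41 · 61; the largest prime factor is 61.

61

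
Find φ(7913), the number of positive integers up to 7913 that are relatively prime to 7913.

7680

Factor: 7913 = 41 · 193.
φ(7913) = (41−1) · (193−1) = 40 · 192 = 7680.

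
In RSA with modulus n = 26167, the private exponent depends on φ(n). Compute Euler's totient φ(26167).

Factor: 26167 = 137 · 191.
φ(26167) = (137−1) · (191−1) = 136 · 190 = 25840.

25840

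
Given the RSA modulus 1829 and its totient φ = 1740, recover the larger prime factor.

φ(n) = (p−1)(q−1) = n − (p+q) + 1, so p + q = 1829 − 1740 + 1 = 90.
p and q are the roots of t² − 90t + 1829 = 0.
Discriminant: 90² − 4·1829 = 8100 − 7316 = 784; √784 = 28.
q = (90 − 28)/2 = 31, p = (90 + 28)/2 = 59.
Check: 31 · 59 = 1829.

59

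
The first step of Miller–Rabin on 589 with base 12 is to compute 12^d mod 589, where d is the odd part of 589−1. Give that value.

151

589 − 1 = 588 = 2^2 · 147, so d = 147.
12^1 ≡ 12 (mod 589)
12^2 ≡ 12^2 = 144 ≡ 144 (mod 589)
12^4 ≡ 144^2 = 20736 ≡ 121 (mod 589)
12^8 ≡ 121^2 = 14641 ≡ 505 (mod 589)
12^16 ≡ 505^2 = 255025 ≡ 577 (mod 589)
12^32 ≡ 577^2 = 332929 ≡ 144 (mod 589)
12^64 ≡ 144^2 = 20736 ≡ 121 (mod 589)
12^128 ≡ 121^2 = 14641 ≡ 505 (mod 589)
147 = 128 + 16 + 2 + 1 in binary powers of 2.
So 12^147 ≡ 505 · 577 · 144 · 12 ≡ 151 (mod 589).
Squaring chain: 151 → 419; never reaches −1, so base 12 is a Miller–Rabin witness that 589 is composite.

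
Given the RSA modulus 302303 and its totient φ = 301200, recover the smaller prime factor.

503

φ(n) = (p−1)(q−1) = n − (p+q) + 1, so p + q = 302303 − 301200 + 1 = 1104.
p and q are the roots of t² − 1104t + 302303 = 0.
Discriminant: 1104² − 4·302303 = 1218816 − 1209212 = 9604; √9604 = 98.
q = (1104 − 98)/2 = 503, p = (1104 + 98)/2 = 601.
Check: 503 · 601 = 302303.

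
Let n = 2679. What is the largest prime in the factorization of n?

47

2679 = 3 · 893
893 = 19 · 47
47 is prime.
So 2679 = 3 · 19 · 47; the largest prime factor is 47.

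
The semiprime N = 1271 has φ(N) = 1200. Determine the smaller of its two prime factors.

31

φ(n) = (p−1)(q−1) = n − (p+q) + 1, so p + q = 1271 − 1200 + 1 = 72.
p and q are the roots of t² − 72t + 1271 = 0.
Discriminant: 72² − 4·1271 = 5184 − 5084 = 100; √100 = 10.
q = (72 − 10)/2 = 31, p = (72 + 10)/2 = 41.
Check: 31 · 41 = 1271.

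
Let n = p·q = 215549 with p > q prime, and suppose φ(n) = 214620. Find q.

439

φ(n) = (p−1)(q−1) = n − (p+q) + 1, so p + q = 215549 − 214620 + 1 = 930.
p and q are the roots of t² − 930t + 215549 = 0.
Discriminant: 930² − 4·215549 = 864900 − 862196 = 2704; √2704 = 52.
q = (930 − 52)/2 = 439, p = (930 + 52)/2 = 491.
Check: 439 · 491 = 215549.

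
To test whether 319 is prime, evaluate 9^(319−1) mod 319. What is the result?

25

9^1 ≡ 9 (mod 319)
9^2 ≡ 9^2 = 81 ≡ 81 (mod 319)
9^4 ≡ 81^2 = 6561 ≡ 181 (mod 319)
9^8 ≡ 181^2 = 32761 ≡ 223 (mod 319)
9^16 ≡ 223^2 = 49729 ≡ 284 (mod 319)
9^32 ≡ 284^2 = 80656 ≡ 268 (mod 319)
9^64 ≡ 268^2 = 71824 ≡ 49 (mod 319)
9^128 ≡ 49^2 = 2401 ≡ 168 (mod 319)
9^256 ≡ 168^2 = 28224 ≡ 152 (mod 319)
318 = 256 + 32 + 16 + 8 + 4 + 2 in binary powers of 2.
So 9^318 ≡ 152 · 268 · 284 · 223 · 181 · 81 ≡ 25 (mod 319).
Since 25 ≠ 1, base 9 is a Fermat witness: 319 is composite.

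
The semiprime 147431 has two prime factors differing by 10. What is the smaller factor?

Since p = q + 10, we have 147431 = q(q + 10), so q² + 10q − 147431 = 0.
Discriminant: 10² + 4·147431 = 100 + 589724 = 589824; √589824 = 768.
q = (−10 + 768)/2 = 379, and p = q + 10 = 389.
Check: 379 · 389 = 147431.

379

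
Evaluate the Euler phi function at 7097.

Factor: 7097 = 47 · 151.
φ(7097) = (47−1) · (151−1) = 46 · 150 = 6900.

6900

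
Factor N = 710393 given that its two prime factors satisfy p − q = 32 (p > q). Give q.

Since p = q + 32, we have 710393 = q(q + 32), so q² + 32q − 710393 = 0.
Discriminant: 32² + 4·710393 = 1024 + 2841572 = 2842596; √2842596 = 1686.
q = (−32 + 1686)/2 = 827, and p = q + 32 = 859.
Check: 827 · 859 = 710393.

827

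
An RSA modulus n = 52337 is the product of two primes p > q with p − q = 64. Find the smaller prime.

199

Since p = q + 64, we have 52337 = q(q + 64), so q² + 64q − 52337 = 0.
Discriminant: 64² + 4·52337 = 4096 + 209348 = 213444; √213444 = 462.
q = (−64 + 462)/2 = 199, and p = q + 64 = 263.
Check: 199 · 263 = 52337.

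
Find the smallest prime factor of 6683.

6683 is odd.
Digit sum 23, not divisible by 3.
Ends in 3: not divisible by 5.
7: 6683 = 7·954 + 5
11: 6683 = 11·607 + 6
13: 6683 = 13·514 + 1
17: 6683 = 17·393 + 2
19: 6683 = 19·351 + 14
23: 6683 = 23·290 + 13
29: 6683 = 29·230 + 13
31: 6683 = 31·215 + 18
37: 6683 = 37·180 + 23
41: 6683 = 41·163

41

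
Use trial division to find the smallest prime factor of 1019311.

31

1019311 is odd.
Digit sum 16, not divisible by 3.
Ends in 1: not divisible by 5.
7: 1019311 = 7·145615 + 6
11: 1019311 = 11·92664 + 7
13: 1019311 = 13·78408 + 7
17: 1019311 = 17·59959 + 8
19: 1019311 = 19·53647 + 18
23: 1019311 = 23·44317 + 20
29: 1019311 = 29·35148 + 19
31: 1019311 = 31·32881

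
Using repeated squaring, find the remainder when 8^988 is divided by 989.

78

8^1 ≡ 8 (mod 989)
8^2 ≡ 8^2 = 64 ≡ 64 (mod 989)
8^4 ≡ 64^2 = 4096 ≡ 140 (mod 989)
8^8 ≡ 140^2 = 19600 ≡ 809 (mod 989)
8^16 ≡ 809^2 = 654481 ≡ 752 (mod 989)
8^32 ≡ 752^2 = 565504 ≡ 785 (mod 989)
8^64 ≡ 785^2 = 616225 ≡ 78 (mod 989)
8^128 ≡ 78^2 = 6084 ≡ 150 (mod 989)
8^256 ≡ 150^2 = 22500 ≡ 742 (mod 989)
8^512 ≡ 742^2 = 550564 ≡ 680 (mod 989)
988 = 512 + 256 + 128 + 64 + 16 + 8 + 4 in binary powers of 2.
So 8^988 ≡ 680 · 742 · 150 · 78 · 752 · 809 · 140 ≡ 78 (mod 989).
Since 78 ≠ 1, base 8 is a Fermat witness: 989 is composite.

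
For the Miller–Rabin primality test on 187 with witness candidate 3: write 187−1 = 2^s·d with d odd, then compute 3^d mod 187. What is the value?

148

187 − 1 = 186 = 2^1 · 93, so d = 93.
3^1 ≡ 3 (mod 187)
3^2 ≡ 3^2 = 9 ≡ 9 (mod 187)
3^4 ≡ 9^2 = 81 ≡ 81 (mod 187)
3^8 ≡ 81^2 = 6561 ≡ 16 (mod 187)
3^16 ≡ 16^2 = 256 ≡ 69 (mod 187)
3^32 ≡ 69^2 = 4761 ≡ 86 (mod 187)
3^64 ≡ 86^2 = 7396 ≡ 103 (mod 187)
93 = 64 + 16 + 8 + 4 + 1 in binary powers of 2.
So 3^93 ≡ 103 · 69 · 16 · 81 · 3 ≡ 148 (mod 187).
Squaring chain: 148; never reaches −1, so base 3 is a Miller–Rabin witness that 187 is composite.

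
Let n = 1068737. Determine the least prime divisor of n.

1068737 is odd.
Digit sum 32, not divisible by 3.
Ends in 7: not divisible by 5.
7: 1068737 = 7·152676 + 5
11: 1068737 = 11·97157 + 10
13: 1068737 = 13·82210 + 7
17: 1068737 = 17·62866 + 15
19: 1068737 = 19·56249 + 6
23: 1068737 = 23·46466 + 19
29: 1068737 = 29·36853

29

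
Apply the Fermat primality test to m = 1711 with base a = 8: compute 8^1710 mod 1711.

8^1 ≡ 8 (mod 1711)
8^2 ≡ 8^2 = 64 ≡ 64 (mod 1711)
8^4 ≡ 64^2 = 4096 ≡ 674 (mod 1711)
8^8 ≡ 674^2 = 454276 ≡ 861 (mod 1711)
8^16 ≡ 861^2 = 741321 ≡ 458 (mod 1711)
8^32 ≡ 458^2 = 209764 ≡ 1022 (mod 1711)
8^64 ≡ 1022^2 = 1044484 ≡ 774 (mod 1711)
8^128 ≡ 774^2 = 599076 ≡ 226 (mod 1711)
8^256 ≡ 226^2 = 51076 ≡ 1457 (mod 1711)
8^512 ≡ 1457^2 = 2122849 ≡ 1209 (mod 1711)
8^1024 ≡ 1209^2 = 1461681 ≡ 487 (mod 1711)
1710 = 1024 + 512 + 128 + 32 + 8 + 4 + 2 in binary powers of 2.
So 8^1710 ≡ 487 · 1209 · 226 · 1022 · 861 · 674 · 64 ≡ 789 (mod 1711).
Since 789 ≠ 1, base 8 is a Fermat witness: 1711 is composite.

789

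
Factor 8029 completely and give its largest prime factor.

8029 = 7 · 1147
1147 = 31 · 37
37 is prime.
So 8029 = 7 · 31 · 37; the largest prime factor is 37.

37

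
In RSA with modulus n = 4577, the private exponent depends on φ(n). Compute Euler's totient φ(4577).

4356

Factor: 4577 = 23 · 199.
φ(4577) = (23−1) · (199−1) = 22 · 198 = 4356.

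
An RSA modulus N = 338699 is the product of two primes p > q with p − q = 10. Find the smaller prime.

577

Since p = q + 10, we have 338699 = q(q + 10), so q² + 10q − 338699 = 0.
Discriminant: 10² + 4·338699 = 100 + 1354796 = 1354896; √1354896 = 1164.
q = (−10 + 1164)/2 = 577, and p = q + 10 = 587.
Check: 577 · 587 = 338699.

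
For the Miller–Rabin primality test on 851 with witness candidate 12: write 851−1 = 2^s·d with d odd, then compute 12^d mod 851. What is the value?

851 − 1 = 850 = 2^1 · 425, so d = 425.
12^1 ≡ 12 (mod 851)
12^2 ≡ 12^2 = 144 ≡ 144 (mod 851)
12^4 ≡ 144^2 = 20736 ≡ 312 (mod 851)
12^8 ≡ 312^2 = 97344 ≡ 330 (mod 851)
12^16 ≡ 330^2 = 108900 ≡ 823 (mod 851)
12^32 ≡ 823^2 = 677329 ≡ 784 (mod 851)
12^64 ≡ 784^2 = 614656 ≡ 234 (mod 851)
12^128 ≡ 234^2 = 54756 ≡ 292 (mod 851)
12^256 ≡ 292^2 = 85264 ≡ 164 (mod 851)
425 = 256 + 128 + 32 + 8 + 1 in binary powers of 2.
So 12^425 ≡ 164 · 292 · 784 · 330 · 12 ≡ 292 (mod 851).
Squaring chain: 292; never reaches −1, so base 12 is a Miller–Rabin witness that 851 is composite.

292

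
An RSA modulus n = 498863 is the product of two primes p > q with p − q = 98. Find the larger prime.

757

Since p = q + 98, we have 498863 = q(q + 98), so q² + 98q − 498863 = 0.
Discriminant: 98² + 4·498863 = 9604 + 1995452 = 2005056; √2005056 = 1416.
q = (−98 + 1416)/2 = 659, and p = q + 98 = 757.
Check: 659 · 757 = 498863.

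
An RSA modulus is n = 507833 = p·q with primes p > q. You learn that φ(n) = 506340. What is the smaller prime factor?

523

φ(n) = (p−1)(q−1) = n − (p+q) + 1, so p + q = 507833 − 506340 + 1 = 1494.
p and q are the roots of t² − 1494t + 507833 = 0.
Discriminant: 1494² − 4·507833 = 2232036 − 2031332 = 200704; √200704 = 448.
q = (1494 − 448)/2 = 523, p = (1494 + 448)/2 = 971.
Check: 523 · 971 = 507833.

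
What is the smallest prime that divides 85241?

85241 is odd.
Digit sum 20, not divisible by 3.
Ends in 1: not divisible by 5.
7: 85241 = 7·12177 + 2
11: 85241 = 11·7749 + 2
13: 85241 = 13·6557

13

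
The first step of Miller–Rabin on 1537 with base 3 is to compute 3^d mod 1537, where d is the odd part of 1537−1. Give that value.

27

1537 − 1 = 1536 = 2^9 · 3, so d = 3.
3^1 ≡ 3 (mod 1537)
3^2 ≡ 3^2 = 9 ≡ 9 (mod 1537)
3 = 2 + 1 in binary powers of 2.
So 3^3 ≡ 9 · 3 ≡ 27 (mod 1537).
Squaring chain: 27 → 729 → 1176 → 1213 → 460 → 1031 → 894 → 1533 → 16; never reaches −1, so base 3 is a Miller–Rabin witness that 1537 is composite.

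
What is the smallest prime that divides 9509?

9509 is odd.
Digit sum 23, not divisible by 3.
Ends in 9: not divisible by 5.
7: 9509 = 7·1358 + 3
11: 9509 = 11·864 + 5
13: 9509 = 13·731 + 6
17: 9509 = 17·559 + 6
19: 9509 = 19·500 + 9
23: 9509 = 23·413 + 10
29: 9509 = 29·327 + 26
31: 9509 = 31·306 + 23
37: 9509 = 37·257

37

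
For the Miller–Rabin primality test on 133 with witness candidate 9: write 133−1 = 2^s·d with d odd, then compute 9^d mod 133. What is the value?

133 − 1 = 132 = 2^2 · 33, so d = 33.
9^1 ≡ 9 (mod 133)
9^2 ≡ 9^2 = 81 ≡ 81 (mod 133)
9^4 ≡ 81^2 = 6561 ≡ 44 (mod 133)
9^8 ≡ 44^2 = 1936 ≡ 74 (mod 133)
9^16 ≡ 74^2 = 5476 ≡ 23 (mod 133)
9^32 ≡ 23^2 = 529 ≡ 130 (mod 133)
33 = 32 + 1 in binary powers of 2.
So 9^33 ≡ 130 · 9 ≡ 106 (mod 133).
Squaring chain: 106 → 64; never reaches −1, so base 9 is a Miller–Rabin witness that 133 is composite.

106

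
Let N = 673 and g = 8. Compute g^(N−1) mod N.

1

8^1 ≡ 8 (mod 673)
8^2 ≡ 8^2 = 64 ≡ 64 (mod 673)
8^4 ≡ 64^2 = 4096 ≡ 58 (mod 673)
8^8 ≡ 58^2 = 3364 ≡ 672 (mod 673)
8^16 ≡ 672^2 = 451584 ≡ 1 (mod 673)
8^32 ≡ 1^2 = 1 ≡ 1 (mod 673)
8^64 ≡ 1^2 = 1 ≡ 1 (mod 673)
8^128 ≡ 1^2 = 1 ≡ 1 (mod 673)
8^256 ≡ 1^2 = 1 ≡ 1 (mod 673)
8^512 ≡ 1^2 = 1 ≡ 1 (mod 673)
672 = 512 + 128 + 32 in binary powers of 2.
So 8^672 ≡ 1 · 1 · 1 ≡ 1 (mod 673).
Since the result is 1, base 8 gives no evidence that 673 is composite.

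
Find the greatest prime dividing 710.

71

710 = 2 · 355
355 = 5 · 71
71 is prime.
So 710 = 2 · 5 · 71; the largest prime factor is 71.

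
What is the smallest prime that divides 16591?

16591 is odd.
Digit sum 22, not divisible by 3.
Ends in 1: not divisible by 5.
7: 16591 = 7·2370 + 1
11: 16591 = 11·1508 + 3
13: 16591 = 13·1276 + 3
17: 16591 = 17·975 + 16
19: 16591 = 19·873 + 4
23: 16591 = 23·721 + 8
29: 16591 = 29·572 + 3
31: 16591 = 31·535 + 6
37: 16591 = 37·448 + 15
41: 16591 = 41·404 + 27
43: 16591 = 43·385 + 36
47: 16591 = 47·353

47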